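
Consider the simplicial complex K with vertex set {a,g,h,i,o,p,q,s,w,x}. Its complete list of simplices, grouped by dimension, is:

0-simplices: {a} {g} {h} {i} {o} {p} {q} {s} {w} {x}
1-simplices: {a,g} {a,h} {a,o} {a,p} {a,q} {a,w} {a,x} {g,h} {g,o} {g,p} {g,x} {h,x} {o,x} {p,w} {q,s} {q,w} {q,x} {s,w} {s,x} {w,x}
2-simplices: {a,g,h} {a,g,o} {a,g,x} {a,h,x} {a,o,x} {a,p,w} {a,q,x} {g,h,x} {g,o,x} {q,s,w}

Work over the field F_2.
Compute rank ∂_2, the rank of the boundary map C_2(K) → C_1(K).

rank∂_2=8

n_0=10 n_1=20 n_2=10  [Z2]
∂1: piv[ag,ah,ao,ap,aq,aw,ax,qs] rk=8  ker:gh,go,gp,gx,hx,ox,pw,qw,qx,sw,sx,wx
∂2: piv[agh,ago,agx,ahx,aox,apw,aqx,qsw] rk=8  ker:ghx,gox
rk∂_2=8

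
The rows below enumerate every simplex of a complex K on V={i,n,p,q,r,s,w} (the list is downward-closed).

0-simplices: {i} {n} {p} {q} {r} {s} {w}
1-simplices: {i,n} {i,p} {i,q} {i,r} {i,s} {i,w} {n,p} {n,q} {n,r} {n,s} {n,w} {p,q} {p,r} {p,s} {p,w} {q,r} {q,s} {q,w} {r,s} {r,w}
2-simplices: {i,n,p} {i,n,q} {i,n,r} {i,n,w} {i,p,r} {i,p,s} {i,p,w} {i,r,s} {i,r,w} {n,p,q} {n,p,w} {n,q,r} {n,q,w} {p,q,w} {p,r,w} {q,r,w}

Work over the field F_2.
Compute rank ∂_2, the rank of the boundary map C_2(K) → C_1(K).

rank∂_2=12

n_0=7 n_1=20 n_2=16  [Z2]
∂1: piv[in,ip,iq,ir,is,iw] rk=6  ker:np,nq,nr,ns,nw,pq,pr,ps,pw,qr,qs,qw,rs,rw
∂2: piv[inp,inq,inr,inw,ipr,ips,ipw,irs,irw,npq,nqr,nqw] rk=12  ker:npw,pqw,prw,qrw
rk∂_2=12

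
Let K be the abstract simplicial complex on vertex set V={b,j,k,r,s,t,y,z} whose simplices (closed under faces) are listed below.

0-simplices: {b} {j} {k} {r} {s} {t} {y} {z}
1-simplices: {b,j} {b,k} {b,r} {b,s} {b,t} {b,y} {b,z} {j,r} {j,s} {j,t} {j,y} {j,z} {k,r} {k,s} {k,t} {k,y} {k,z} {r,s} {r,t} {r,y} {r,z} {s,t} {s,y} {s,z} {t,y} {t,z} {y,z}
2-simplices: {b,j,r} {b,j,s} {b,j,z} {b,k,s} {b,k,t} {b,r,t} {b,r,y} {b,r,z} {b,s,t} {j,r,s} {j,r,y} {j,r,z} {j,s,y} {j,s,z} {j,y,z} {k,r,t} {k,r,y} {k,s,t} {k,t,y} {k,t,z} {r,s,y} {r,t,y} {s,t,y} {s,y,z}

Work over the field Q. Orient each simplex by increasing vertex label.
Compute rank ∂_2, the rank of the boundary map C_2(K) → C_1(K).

rank∂_2=18

n_0=8 n_1=27 n_2=24  [Q]
∂1: piv[bj,bk,br,bs,bt,by,bz] rk=7  ker:jr,js,jt,jy,jz,kr,ks,kt,ky,kz,rs,rt,ry,rz,st,sy,sz,ty,tz,yz
∂2: piv[bjr,bjs,bjz,bks,bkt,brt,bry,brz,bst,jrs,jry,jsy,jsz,jyz,krt,kry,kty,ktz] rk=18  ker:jrz,kst,rsy,rty,sty,syz
rk∂_2=18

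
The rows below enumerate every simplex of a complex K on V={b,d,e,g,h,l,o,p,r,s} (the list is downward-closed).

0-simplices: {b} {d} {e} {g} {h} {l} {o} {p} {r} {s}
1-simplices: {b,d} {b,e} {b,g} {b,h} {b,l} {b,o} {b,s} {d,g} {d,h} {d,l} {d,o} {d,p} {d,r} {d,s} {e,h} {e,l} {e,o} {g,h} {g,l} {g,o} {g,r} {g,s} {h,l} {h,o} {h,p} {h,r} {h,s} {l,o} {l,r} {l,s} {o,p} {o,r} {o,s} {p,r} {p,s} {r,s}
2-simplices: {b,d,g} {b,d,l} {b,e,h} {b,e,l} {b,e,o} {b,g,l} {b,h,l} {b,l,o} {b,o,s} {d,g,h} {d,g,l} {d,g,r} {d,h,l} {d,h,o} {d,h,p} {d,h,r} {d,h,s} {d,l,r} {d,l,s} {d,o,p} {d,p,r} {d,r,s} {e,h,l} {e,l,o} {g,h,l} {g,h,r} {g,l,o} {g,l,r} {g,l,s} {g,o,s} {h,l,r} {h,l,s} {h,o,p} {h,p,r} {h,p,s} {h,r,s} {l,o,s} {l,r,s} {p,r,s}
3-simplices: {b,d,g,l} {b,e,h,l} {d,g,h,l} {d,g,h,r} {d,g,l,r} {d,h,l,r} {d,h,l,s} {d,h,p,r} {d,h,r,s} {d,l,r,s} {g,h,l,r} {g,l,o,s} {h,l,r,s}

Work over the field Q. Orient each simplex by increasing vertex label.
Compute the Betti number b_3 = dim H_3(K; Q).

n_0=10 n_1=36 n_2=39 n_3=13  [Q]
∂1: piv[bd,be,bg,bh,bl,bo,bs,dp,dr] rk=9  ker:dg,dh,dl,do,ds,eh,el,eo,gh,gl,go,gr,gs,hl,ho,hp,hr,hs,lo,lr,ls,op,or,os,pr,ps,rs
∂2: piv[bdg,bdl,beh,bel,beo,bgl,bhl,blo,bos,dgh,dgr,dhl,dho,dhp,dhr,dhs,dlr,dls,dop,dpr,drs,glo,gls,gos,hps] rk=25  ker:dgl,ehl,elo,ghl,ghr,glr,hlr,hls,hop,hpr,hrs,los,lrs,prs
∂3: piv[bdgl,behl,dghl,dghr,dglr,dhlr,dhls,dhpr,dhrs,dlrs,glos] rk=11  ker:ghlr,hlrs
b_3=(13−11)−0=2

b_3=2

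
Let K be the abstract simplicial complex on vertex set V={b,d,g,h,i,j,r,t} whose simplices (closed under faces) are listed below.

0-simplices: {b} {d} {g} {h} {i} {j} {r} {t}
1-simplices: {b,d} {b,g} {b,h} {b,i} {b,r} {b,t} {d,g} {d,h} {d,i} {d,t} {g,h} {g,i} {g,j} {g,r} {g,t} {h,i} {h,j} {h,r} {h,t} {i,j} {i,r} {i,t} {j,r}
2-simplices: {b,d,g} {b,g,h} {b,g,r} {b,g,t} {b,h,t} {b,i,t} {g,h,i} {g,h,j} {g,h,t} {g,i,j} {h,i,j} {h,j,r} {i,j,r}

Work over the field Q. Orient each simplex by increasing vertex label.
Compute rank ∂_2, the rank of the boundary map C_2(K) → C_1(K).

n_0=8 n_1=23 n_2=13  [Q]
∂1: piv[bd,bg,bh,bi,br,bt,gj] rk=7  ker:dg,dh,di,dt,gh,gi,gr,gt,hi,hj,hr,ht,ij,ir,it,jr
∂2: piv[bdg,bgh,bgr,bgt,bht,bit,ghi,ghj,gij,hjr,ijr] rk=11  ker:ght,hij
rk∂_2=11

rank∂_2=11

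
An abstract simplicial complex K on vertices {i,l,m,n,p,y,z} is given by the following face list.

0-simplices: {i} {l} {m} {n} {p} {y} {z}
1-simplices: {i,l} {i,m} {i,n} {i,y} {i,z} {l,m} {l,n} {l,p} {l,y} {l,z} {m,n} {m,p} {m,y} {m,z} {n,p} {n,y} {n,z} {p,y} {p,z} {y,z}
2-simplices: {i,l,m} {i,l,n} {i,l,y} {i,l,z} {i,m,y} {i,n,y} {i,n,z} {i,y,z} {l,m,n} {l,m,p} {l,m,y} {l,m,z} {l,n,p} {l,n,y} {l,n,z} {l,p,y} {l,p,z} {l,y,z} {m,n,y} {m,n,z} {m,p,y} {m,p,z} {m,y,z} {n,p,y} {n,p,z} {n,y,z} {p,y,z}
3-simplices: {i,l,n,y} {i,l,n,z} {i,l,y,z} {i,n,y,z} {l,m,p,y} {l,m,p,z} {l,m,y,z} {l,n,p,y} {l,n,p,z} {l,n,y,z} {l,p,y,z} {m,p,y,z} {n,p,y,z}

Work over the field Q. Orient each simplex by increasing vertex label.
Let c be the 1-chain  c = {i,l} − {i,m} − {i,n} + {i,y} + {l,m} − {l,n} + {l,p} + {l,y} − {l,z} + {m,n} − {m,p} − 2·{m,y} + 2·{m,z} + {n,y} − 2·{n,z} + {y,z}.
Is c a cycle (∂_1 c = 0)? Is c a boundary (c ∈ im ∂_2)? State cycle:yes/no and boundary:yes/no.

cycle:yes boundary:yes

n_0=7 n_1=20 n_2=27 n_3=13  [Q]
∂1: piv[il,im,in,iy,iz,lp] rk=6  ker:lm,ln,ly,lz,mn,mp,my,mz,np,ny,nz,py,pz,yz
∂2: piv[ilm,iln,ily,ilz,imy,iny,inz,iyz,lmn,lmp,lmz,lnp,lpy,lpz] rk=14  ker:lmy,lny,lnz,lyz,mny,mnz,mpy,mpz,myz,npy,npz,nyz,pyz
∂3: piv[ilny,ilnz,ilyz,inyz,lmpy,lmpz,lmyz,lnpy,lnpz,lpyz] rk=10  ker:lnyz,mpyz,npyz
∂1c = 0
c vs im∂2: reduces to 0 ⇒ boundary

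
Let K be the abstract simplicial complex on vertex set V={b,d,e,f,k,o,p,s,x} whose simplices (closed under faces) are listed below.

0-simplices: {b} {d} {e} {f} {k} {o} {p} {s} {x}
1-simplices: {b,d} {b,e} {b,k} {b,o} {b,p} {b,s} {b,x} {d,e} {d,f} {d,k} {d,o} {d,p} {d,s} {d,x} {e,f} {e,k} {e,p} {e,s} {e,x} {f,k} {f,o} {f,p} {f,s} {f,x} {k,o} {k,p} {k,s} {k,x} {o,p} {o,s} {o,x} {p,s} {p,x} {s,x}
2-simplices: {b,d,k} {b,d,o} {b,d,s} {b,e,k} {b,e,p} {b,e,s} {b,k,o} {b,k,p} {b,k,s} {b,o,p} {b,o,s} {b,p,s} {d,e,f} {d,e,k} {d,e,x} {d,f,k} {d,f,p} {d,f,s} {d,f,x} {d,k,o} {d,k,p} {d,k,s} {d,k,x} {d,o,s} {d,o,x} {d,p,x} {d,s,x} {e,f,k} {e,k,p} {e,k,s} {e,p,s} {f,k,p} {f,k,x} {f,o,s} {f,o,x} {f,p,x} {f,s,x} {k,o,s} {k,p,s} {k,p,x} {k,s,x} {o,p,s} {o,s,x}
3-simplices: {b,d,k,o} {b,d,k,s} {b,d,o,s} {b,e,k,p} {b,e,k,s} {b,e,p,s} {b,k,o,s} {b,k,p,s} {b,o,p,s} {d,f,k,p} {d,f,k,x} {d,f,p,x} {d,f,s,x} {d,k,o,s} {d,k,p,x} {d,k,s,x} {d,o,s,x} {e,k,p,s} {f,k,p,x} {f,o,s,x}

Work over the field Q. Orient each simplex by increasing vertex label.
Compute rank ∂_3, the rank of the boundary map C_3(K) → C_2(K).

n_0=9 n_1=34 n_2=43 n_3=20  [Q]
∂1: piv[bd,be,bk,bo,bp,bs,bx,df] rk=8  ker:de,dk,do,dp,ds,dx,ef,ek,ep,es,ex,fk,fo,fp,fs,fx,ko,kp,ks,kx,op,os,ox,ps,px,sx
∂2: piv[bdk,bdo,bds,bek,bep,bes,bko,bkp,bks,bop,bos,bps,def,dek,dex,dfk,dfp,dfs,dfx,dkp,dkx,dox,dpx,dsx,fos] rk=25  ker:dko,dks,dos,efk,ekp,eks,eps,fkp,fkx,fox,fpx,fsx,kos,kps,kpx,ksx,ops,osx
∂3: piv[bdko,bdks,bdos,bekp,beks,beps,bkos,bkps,bops,dfkp,dfkx,dfpx,dfsx,dkpx,dksx,dosx,fosx] rk=17  ker:dkos,ekps,fkpx
rk∂_3=17

rank∂_3=17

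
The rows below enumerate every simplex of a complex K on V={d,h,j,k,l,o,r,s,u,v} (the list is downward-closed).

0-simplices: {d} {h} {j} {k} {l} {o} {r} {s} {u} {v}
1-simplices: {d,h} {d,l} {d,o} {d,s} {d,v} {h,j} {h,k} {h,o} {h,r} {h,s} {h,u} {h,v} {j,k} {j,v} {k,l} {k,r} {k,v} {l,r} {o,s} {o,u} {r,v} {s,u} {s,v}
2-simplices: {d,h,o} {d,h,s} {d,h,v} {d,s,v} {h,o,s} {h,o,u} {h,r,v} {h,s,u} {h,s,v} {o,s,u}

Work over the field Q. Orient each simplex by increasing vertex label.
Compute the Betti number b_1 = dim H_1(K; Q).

b_1=6

n_0=10 n_1=23 n_2=10  [Q]
∂1: piv[dh,dl,do,ds,dv,hj,hk,hr,hu] rk=9  ker:ho,hs,hv,jk,jv,kl,kr,kv,lr,os,ou,rv,su,sv
∂2: piv[dho,dhs,dhv,dsv,hos,hou,hrv,hsu] rk=8  ker:hsv,osu
b_1=(23−9)−8=6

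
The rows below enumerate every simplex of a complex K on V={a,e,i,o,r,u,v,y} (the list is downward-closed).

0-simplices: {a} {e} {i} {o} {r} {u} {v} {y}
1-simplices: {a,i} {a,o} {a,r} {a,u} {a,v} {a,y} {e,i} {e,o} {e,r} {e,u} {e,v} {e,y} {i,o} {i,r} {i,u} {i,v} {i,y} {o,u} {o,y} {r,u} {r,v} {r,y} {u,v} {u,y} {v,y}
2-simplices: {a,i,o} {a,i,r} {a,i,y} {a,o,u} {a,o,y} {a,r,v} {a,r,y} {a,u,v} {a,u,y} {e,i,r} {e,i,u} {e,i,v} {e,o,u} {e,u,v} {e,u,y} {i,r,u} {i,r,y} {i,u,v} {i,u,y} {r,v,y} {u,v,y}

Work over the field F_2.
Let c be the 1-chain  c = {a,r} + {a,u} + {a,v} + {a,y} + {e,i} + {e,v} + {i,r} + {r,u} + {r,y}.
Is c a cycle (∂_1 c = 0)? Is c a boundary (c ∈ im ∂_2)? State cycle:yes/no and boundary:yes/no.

cycle:yes boundary:yes

n_0=8 n_1=25 n_2=21  [Z2]
∂1: piv[ai,ao,ar,au,av,ay,ei] rk=7  ker:eo,er,eu,ev,ey,io,ir,iu,iv,iy,ou,oy,ru,rv,ry,uv,uy,vy
∂2: piv[aio,air,aiy,aou,aoy,arv,ary,auv,auy,eir,eiu,eiv,eou,euv,euy,iru,iuy,rvy] rk=18  ker:iry,iuv,uvy
∂1c = 0
c vs im∂2: reduces to 0 ⇒ boundary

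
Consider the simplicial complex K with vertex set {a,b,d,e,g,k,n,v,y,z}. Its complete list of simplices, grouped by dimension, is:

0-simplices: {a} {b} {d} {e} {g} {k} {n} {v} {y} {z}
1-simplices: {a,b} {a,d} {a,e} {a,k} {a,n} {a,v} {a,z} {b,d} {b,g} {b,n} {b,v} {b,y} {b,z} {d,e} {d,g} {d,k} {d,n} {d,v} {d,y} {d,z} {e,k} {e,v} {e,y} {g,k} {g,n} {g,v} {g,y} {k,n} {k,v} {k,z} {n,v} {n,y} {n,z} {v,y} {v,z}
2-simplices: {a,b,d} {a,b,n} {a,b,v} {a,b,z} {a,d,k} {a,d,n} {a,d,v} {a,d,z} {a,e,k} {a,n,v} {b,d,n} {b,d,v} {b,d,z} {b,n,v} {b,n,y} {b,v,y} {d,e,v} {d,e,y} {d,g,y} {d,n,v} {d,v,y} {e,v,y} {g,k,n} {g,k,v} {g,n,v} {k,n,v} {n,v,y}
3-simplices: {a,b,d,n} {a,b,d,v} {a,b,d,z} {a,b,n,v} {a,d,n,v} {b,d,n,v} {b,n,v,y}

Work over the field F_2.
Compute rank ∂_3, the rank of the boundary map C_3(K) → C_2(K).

rank∂_3=6

n_0=10 n_1=35 n_2=27 n_3=7  [Z2]
∂1: piv[ab,ad,ae,ak,an,av,az,bg,by] rk=9  ker:bd,bn,bv,bz,de,dg,dk,dn,dv,dy,dz,ek,ev,ey,gk,gn,gv,gy,kn,kv,kz,nv,ny,nz,vy,vz
∂2: piv[abd,abn,abv,abz,adk,adn,adv,adz,aek,anv,bny,bvy,dev,dey,dgy,dvy,gkn,gkv,gnv] rk=19  ker:bdn,bdv,bdz,bnv,dnv,evy,knv,nvy
∂3: piv[abdn,abdv,abdz,abnv,adnv,bnvy] rk=6  ker:bdnv
rk∂_3=6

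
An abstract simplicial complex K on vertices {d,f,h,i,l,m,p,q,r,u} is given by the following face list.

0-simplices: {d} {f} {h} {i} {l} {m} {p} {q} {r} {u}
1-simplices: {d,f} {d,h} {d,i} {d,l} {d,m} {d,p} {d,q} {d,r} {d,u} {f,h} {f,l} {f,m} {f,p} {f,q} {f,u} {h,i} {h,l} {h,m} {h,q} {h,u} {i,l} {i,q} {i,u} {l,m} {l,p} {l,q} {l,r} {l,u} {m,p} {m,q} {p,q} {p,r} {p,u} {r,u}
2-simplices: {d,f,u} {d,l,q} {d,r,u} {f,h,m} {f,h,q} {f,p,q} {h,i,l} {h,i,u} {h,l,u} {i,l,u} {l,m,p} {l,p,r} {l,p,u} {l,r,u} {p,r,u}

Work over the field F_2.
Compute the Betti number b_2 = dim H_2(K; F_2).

b_2=2

n_0=10 n_1=34 n_2=15  [Z2]
∂1: piv[df,dh,di,dl,dm,dp,dq,dr,du] rk=9  ker:fh,fl,fm,fp,fq,fu,hi,hl,hm,hq,hu,il,iq,iu,lm,lp,lq,lr,lu,mp,mq,pq,pr,pu,ru
∂2: piv[dfu,dlq,dru,fhm,fhq,fpq,hil,hiu,hlu,lmp,lpr,lpu,lru] rk=13  ker:ilu,pru
b_2=(15−13)−0=2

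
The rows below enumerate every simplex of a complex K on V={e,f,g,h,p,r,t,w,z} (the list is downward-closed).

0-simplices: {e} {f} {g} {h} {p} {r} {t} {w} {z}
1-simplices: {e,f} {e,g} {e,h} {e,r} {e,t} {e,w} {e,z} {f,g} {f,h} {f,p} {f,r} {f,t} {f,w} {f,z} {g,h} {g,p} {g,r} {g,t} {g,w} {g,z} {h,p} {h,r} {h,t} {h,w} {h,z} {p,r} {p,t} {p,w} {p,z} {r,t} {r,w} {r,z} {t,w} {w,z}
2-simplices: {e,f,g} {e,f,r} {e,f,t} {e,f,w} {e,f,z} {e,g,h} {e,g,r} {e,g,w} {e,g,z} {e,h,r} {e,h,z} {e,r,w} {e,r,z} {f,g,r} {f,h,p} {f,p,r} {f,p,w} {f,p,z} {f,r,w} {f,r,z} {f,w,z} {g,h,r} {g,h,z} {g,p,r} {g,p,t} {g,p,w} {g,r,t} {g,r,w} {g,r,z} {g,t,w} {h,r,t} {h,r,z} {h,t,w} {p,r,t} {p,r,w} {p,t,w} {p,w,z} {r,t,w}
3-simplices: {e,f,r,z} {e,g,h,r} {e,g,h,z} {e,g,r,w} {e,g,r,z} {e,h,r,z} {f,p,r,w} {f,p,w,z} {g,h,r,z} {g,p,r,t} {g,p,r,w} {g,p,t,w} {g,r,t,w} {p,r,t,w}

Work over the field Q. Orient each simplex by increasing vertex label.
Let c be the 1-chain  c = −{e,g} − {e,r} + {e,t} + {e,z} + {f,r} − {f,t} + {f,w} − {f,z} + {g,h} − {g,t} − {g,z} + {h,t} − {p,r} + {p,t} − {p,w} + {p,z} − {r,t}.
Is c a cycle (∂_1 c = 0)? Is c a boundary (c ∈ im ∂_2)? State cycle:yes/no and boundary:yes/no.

cycle:yes boundary:yes

n_0=9 n_1=34 n_2=38 n_3=14  [Q]
∂1: piv[ef,eg,eh,er,et,ew,ez,fp] rk=8  ker:fg,fh,fr,ft,fw,fz,gh,gp,gr,gt,gw,gz,hp,hr,ht,hw,hz,pr,pt,pw,pz,rt,rw,rz,tw,wz
∂2: piv[efg,efr,eft,efw,efz,egh,egr,egw,egz,ehr,ehz,erw,erz,fhp,fpr,fpw,fpz,fwz,gpr,gpt,grt,gtw,hrt,htw] rk=24  ker:fgr,frw,frz,ghr,ghz,gpw,grw,grz,hrz,prt,prw,ptw,pwz,rtw
∂3: piv[efrz,eghr,eghz,egrw,egrz,ehrz,fprw,fpwz,gprt,gprw,gptw,grtw] rk=12  ker:ghrz,prtw
∂1c = 0
c vs im∂2: reduces to 0 ⇒ boundary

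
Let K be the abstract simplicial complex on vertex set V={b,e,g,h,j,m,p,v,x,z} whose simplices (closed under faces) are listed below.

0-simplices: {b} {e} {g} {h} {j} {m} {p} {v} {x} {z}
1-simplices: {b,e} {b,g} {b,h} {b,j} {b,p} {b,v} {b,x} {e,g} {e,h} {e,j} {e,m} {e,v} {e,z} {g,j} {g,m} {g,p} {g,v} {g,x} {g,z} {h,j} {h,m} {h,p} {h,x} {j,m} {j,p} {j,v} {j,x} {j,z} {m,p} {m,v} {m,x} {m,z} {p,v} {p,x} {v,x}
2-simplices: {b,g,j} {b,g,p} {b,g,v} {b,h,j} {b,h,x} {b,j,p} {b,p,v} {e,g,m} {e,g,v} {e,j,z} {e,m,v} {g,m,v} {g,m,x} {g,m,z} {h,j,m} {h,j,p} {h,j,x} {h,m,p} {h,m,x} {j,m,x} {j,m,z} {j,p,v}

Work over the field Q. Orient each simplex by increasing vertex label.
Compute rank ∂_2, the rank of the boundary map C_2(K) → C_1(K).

rank∂_2=20

n_0=10 n_1=35 n_2=22  [Q]
∂1: piv[be,bg,bh,bj,bp,bv,bx,em,ez] rk=9  ker:eg,eh,ej,ev,gj,gm,gp,gv,gx,gz,hj,hm,hp,hx,jm,jp,jv,jx,jz,mp,mv,mx,mz,pv,px,vx
∂2: piv[bgj,bgp,bgv,bhj,bhx,bjp,bpv,egm,egv,ejz,emv,gmx,gmz,hjm,hjp,hjx,hmp,hmx,jmz,jpv] rk=20  ker:gmv,jmx
rk∂_2=20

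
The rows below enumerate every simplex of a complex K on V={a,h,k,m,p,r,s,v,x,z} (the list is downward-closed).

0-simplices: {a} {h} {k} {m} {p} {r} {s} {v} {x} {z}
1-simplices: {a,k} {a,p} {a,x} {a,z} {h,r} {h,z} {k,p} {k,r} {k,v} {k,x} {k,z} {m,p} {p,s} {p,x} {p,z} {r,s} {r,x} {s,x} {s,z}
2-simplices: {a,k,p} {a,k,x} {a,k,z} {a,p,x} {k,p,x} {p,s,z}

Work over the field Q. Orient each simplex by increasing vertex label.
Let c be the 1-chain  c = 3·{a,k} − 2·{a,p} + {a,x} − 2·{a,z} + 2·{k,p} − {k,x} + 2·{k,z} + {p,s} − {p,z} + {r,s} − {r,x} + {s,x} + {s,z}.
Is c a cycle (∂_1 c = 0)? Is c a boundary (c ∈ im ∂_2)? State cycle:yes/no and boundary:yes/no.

cycle:yes boundary:no

n_0=10 n_1=19 n_2=6  [Q]
∂1: piv[ak,ap,ax,az,hr,hz,kv,mp,ps] rk=9  ker:kp,kr,kx,kz,px,pz,rs,rx,sx,sz
∂2: piv[akp,akx,akz,apx,psz] rk=5  ker:kpx
∂1c = 0
c vs im∂2: residual ≠ 0 ⇒ not boundary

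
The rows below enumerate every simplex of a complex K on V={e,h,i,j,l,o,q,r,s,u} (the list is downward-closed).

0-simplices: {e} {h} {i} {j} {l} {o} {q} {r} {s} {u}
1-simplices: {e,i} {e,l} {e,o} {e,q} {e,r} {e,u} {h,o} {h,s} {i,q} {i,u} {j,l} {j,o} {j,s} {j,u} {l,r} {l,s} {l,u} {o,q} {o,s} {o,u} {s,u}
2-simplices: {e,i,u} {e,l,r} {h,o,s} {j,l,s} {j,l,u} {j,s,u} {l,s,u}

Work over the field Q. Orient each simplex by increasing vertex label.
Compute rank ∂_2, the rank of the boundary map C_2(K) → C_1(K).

rank∂_2=6

n_0=10 n_1=21 n_2=7  [Q]
∂1: piv[ei,el,eo,eq,er,eu,ho,hs,jl] rk=9  ker:iq,iu,jo,js,ju,lr,ls,lu,oq,os,ou,su
∂2: piv[eiu,elr,hos,jls,jlu,jsu] rk=6  ker:lsu
rk∂_2=6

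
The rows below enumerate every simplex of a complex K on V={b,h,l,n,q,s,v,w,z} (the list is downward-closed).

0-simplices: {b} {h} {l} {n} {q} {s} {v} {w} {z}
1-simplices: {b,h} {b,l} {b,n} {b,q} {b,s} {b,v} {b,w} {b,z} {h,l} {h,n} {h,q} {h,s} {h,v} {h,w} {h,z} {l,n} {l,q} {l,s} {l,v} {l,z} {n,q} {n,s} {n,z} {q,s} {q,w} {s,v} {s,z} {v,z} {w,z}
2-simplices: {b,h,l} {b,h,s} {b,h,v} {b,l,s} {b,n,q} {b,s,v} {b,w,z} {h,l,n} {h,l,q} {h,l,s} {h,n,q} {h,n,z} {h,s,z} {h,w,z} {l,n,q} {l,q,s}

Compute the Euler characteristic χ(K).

χ(K)=-4

n_0=9 n_1=29 n_2=16
χ=+9−29+16=-4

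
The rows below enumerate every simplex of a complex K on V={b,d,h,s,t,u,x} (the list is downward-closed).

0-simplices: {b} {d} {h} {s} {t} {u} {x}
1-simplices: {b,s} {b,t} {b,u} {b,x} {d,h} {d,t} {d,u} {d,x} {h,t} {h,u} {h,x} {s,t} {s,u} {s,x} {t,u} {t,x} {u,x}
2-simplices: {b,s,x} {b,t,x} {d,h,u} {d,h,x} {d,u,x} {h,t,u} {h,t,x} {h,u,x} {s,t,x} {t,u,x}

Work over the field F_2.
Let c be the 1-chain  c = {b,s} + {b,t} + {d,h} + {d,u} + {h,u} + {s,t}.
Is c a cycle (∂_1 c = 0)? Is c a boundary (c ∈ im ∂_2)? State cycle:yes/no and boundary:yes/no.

cycle:yes boundary:yes

n_0=7 n_1=17 n_2=10  [Z2]
∂1: piv[bs,bt,bu,bx,dh,dt] rk=6  ker:du,dx,ht,hu,hx,st,su,sx,tu,tx,ux
∂2: piv[bsx,btx,dhu,dhx,dux,htu,htx,stx] rk=8  ker:hux,tux
∂1c = 0
c vs im∂2: reduces to 0 ⇒ boundary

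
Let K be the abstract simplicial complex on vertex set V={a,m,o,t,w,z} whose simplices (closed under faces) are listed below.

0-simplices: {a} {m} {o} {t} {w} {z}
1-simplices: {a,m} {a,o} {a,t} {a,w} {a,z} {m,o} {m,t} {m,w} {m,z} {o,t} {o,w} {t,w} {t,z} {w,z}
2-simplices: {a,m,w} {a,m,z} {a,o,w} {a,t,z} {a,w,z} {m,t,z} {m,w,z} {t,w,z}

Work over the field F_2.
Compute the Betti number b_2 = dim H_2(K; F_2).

n_0=6 n_1=14 n_2=8  [Z2]
∂1: piv[am,ao,at,aw,az] rk=5  ker:mo,mt,mw,mz,ot,ow,tw,tz,wz
∂2: piv[amw,amz,aow,atz,awz,mtz,twz] rk=7  ker:mwz
b_2=(8−7)−0=1

b_2=1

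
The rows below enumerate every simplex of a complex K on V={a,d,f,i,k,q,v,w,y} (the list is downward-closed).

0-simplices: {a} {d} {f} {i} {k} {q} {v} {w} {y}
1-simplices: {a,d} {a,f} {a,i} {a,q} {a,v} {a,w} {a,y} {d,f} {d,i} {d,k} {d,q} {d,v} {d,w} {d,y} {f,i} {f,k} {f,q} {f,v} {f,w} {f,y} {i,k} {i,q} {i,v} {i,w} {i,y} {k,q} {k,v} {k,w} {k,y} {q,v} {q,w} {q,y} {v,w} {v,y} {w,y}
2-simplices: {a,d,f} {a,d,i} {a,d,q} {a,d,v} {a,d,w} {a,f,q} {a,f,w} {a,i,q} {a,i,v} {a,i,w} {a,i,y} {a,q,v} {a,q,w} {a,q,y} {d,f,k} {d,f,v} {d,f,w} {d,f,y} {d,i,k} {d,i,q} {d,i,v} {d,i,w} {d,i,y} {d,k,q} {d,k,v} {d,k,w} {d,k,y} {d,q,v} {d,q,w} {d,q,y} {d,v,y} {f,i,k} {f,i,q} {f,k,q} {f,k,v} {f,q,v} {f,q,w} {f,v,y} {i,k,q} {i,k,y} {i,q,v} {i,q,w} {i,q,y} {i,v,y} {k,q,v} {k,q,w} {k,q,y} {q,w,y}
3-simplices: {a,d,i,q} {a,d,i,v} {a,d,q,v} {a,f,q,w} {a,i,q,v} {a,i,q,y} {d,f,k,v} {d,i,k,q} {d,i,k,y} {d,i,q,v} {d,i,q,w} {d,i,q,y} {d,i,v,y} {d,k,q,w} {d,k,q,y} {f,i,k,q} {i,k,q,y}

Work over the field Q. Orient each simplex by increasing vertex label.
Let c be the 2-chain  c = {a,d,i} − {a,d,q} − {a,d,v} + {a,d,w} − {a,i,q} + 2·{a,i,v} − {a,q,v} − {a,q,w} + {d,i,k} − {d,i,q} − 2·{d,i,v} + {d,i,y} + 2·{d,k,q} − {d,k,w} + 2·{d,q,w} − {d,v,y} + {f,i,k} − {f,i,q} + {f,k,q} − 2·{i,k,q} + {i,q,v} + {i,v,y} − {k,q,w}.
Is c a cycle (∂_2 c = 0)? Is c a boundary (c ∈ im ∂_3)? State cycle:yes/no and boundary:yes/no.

n_0=9 n_1=35 n_2=48 n_3=17  [Q]
∂1: piv[ad,af,ai,aq,av,aw,ay,dk] rk=8  ker:df,di,dq,dv,dw,dy,fi,fk,fq,fv,fw,fy,ik,iq,iv,iw,iy,kq,kv,kw,ky,qv,qw,qy,vw,vy,wy
∂2: piv[adf,adi,adq,adv,adw,afq,afw,aiq,aiv,aiw,aiy,aqv,aqw,aqy,dfk,dfv,dfy,dik,diy,dkq,dkv,dkw,dky,dvy,fik,qwy] rk=26  ker:dfw,diq,div,diw,dqv,dqw,dqy,fiq,fkq,fkv,fqv,fqw,fvy,ikq,iky,iqv,iqw,iqy,ivy,kqv,kqw,kqy
∂3: piv[adiq,adiv,adqv,afqw,aiqv,aiqy,dfkv,dikq,diky,diqw,diqy,divy,dkqw,dkqy,fikq] rk=15  ker:diqv,ikqy
∂2c = 0
c vs im∂3: residual ≠ 0 ⇒ not boundary

cycle:yes boundary:no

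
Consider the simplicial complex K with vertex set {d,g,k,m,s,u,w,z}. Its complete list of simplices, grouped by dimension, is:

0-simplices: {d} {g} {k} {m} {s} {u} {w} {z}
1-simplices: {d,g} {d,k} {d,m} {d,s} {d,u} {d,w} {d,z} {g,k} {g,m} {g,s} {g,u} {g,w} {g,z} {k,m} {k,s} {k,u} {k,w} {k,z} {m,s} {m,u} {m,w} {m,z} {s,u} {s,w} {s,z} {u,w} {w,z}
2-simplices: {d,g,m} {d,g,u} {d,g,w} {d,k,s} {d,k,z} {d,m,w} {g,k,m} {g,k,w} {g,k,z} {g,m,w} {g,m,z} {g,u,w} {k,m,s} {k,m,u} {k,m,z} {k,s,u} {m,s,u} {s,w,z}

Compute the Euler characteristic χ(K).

χ(K)=-1

n_0=8 n_1=27 n_2=18
χ=+8−27+18=-1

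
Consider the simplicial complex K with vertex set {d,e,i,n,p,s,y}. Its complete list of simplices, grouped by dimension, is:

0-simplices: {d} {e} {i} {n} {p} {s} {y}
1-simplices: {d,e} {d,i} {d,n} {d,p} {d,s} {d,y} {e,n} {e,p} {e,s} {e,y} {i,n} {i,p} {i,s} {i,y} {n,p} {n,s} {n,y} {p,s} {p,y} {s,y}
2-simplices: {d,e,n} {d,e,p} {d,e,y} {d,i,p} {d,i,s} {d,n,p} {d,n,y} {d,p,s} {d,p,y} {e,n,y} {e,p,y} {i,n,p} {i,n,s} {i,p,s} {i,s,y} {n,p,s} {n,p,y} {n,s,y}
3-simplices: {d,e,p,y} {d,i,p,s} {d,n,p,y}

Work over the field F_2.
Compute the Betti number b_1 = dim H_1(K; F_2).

b_1=1

n_0=7 n_1=20 n_2=18 n_3=3  [Z2]
∂1: piv[de,di,dn,dp,ds,dy] rk=6  ker:en,ep,es,ey,in,ip,is,iy,np,ns,ny,ps,py,sy
∂2: piv[den,dep,dey,dip,dis,dnp,dny,dps,dpy,inp,ins,isy,nsy] rk=13  ker:eny,epy,ips,nps,npy
∂3: piv[depy,dips,dnpy] rk=3
b_1=(20−6)−13=1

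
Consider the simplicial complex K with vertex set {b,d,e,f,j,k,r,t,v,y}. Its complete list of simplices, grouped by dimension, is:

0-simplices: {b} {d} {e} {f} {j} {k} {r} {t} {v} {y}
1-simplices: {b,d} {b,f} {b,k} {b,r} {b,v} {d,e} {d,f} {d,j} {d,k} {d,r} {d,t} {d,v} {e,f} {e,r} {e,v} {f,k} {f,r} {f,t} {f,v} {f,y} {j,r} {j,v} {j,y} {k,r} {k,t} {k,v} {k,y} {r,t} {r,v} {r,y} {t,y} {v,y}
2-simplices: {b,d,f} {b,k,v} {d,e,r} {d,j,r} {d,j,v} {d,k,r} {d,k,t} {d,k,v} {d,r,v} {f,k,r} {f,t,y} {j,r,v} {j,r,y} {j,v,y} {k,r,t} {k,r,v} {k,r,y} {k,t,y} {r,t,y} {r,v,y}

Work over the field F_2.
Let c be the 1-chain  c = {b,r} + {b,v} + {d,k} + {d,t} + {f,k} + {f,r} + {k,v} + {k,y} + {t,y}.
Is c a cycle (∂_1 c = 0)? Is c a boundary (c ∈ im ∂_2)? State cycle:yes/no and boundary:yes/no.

cycle:yes boundary:no

n_0=10 n_1=32 n_2=20  [Z2]
∂1: piv[bd,bf,bk,br,bv,de,dj,dt,fy] rk=9  ker:df,dk,dr,dv,ef,er,ev,fk,fr,ft,fv,jr,jv,jy,kr,kt,kv,ky,rt,rv,ry,ty,vy
∂2: piv[bdf,bkv,der,djr,djv,dkr,dkt,dkv,drv,fkr,fty,jry,jvy,krt,kry,kty] rk=16  ker:jrv,krv,rty,rvy
∂1c = 0
c vs im∂2: residual ≠ 0 ⇒ not boundary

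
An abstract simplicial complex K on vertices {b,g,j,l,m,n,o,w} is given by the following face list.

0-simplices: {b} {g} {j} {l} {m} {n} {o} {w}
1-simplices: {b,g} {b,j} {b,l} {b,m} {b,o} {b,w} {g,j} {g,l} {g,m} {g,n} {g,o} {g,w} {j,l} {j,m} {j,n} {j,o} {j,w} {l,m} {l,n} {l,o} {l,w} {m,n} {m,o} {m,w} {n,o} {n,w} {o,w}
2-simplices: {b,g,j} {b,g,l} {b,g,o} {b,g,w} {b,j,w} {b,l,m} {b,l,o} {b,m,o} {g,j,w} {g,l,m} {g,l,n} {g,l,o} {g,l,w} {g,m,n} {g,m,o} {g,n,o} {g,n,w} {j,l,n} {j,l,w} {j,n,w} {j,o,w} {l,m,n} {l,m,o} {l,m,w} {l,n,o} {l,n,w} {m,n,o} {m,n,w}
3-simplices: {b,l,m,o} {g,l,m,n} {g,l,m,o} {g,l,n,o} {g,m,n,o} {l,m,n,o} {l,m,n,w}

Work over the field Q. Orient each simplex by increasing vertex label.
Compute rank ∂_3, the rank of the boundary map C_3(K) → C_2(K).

rank∂_3=6

n_0=8 n_1=27 n_2=28 n_3=7  [Q]
∂1: piv[bg,bj,bl,bm,bo,bw,gn] rk=7  ker:gj,gl,gm,go,gw,jl,jm,jn,jo,jw,lm,ln,lo,lw,mn,mo,mw,no,nw,ow
∂2: piv[bgj,bgl,bgo,bgw,bjw,blm,blo,bmo,glm,gln,glw,gmn,gno,gnw,jln,jlw,jow,lmw] rk=18  ker:gjw,glo,gmo,jnw,lmn,lmo,lno,lnw,mno,mnw
∂3: piv[blmo,glmn,glmo,glno,gmno,lmnw] rk=6  ker:lmno
rk∂_3=6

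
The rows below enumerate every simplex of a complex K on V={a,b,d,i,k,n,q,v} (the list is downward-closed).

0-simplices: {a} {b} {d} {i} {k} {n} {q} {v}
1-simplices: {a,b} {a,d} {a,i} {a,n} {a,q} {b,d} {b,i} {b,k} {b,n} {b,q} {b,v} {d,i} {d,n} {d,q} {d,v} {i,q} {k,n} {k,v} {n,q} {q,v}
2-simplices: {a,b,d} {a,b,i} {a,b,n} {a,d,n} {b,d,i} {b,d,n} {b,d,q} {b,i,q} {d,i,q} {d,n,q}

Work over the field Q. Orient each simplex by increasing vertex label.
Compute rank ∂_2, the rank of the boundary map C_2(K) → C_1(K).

n_0=8 n_1=20 n_2=10  [Q]
∂1: piv[ab,ad,ai,an,aq,bk,bv] rk=7  ker:bd,bi,bn,bq,di,dn,dq,dv,iq,kn,kv,nq,qv
∂2: piv[abd,abi,abn,adn,bdi,bdq,biq,dnq] rk=8  ker:bdn,diq
rk∂_2=8

rank∂_2=8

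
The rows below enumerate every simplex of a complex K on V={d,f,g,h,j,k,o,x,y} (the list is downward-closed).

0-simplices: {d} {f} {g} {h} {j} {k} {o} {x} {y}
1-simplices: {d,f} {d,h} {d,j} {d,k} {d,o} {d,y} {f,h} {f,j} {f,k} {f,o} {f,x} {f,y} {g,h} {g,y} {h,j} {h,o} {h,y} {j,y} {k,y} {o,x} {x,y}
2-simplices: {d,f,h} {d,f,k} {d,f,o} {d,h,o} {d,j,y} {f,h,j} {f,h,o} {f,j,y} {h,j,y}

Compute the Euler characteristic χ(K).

χ(K)=-3

n_0=9 n_1=21 n_2=9
χ=+9−21+9=-3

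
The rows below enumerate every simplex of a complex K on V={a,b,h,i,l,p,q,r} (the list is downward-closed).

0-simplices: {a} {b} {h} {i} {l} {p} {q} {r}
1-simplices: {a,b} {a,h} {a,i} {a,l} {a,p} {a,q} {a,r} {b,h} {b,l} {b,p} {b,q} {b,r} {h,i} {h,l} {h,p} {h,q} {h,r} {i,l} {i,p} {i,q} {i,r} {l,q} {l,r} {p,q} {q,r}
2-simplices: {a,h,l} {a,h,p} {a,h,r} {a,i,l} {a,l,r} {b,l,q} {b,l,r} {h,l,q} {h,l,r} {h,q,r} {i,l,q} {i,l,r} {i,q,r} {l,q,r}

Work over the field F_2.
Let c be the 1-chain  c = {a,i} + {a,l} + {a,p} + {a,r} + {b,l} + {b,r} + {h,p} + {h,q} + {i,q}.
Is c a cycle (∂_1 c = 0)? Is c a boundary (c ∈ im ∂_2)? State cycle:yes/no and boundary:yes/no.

cycle:yes boundary:yes

n_0=8 n_1=25 n_2=14  [Z2]
∂1: piv[ab,ah,ai,al,ap,aq,ar] rk=7  ker:bh,bl,bp,bq,br,hi,hl,hp,hq,hr,il,ip,iq,ir,lq,lr,pq,qr
∂2: piv[ahl,ahp,ahr,ail,alr,blq,blr,hlq,hqr,ilq,ilr] rk=11  ker:hlr,iqr,lqr
∂1c = 0
c vs im∂2: reduces to 0 ⇒ boundary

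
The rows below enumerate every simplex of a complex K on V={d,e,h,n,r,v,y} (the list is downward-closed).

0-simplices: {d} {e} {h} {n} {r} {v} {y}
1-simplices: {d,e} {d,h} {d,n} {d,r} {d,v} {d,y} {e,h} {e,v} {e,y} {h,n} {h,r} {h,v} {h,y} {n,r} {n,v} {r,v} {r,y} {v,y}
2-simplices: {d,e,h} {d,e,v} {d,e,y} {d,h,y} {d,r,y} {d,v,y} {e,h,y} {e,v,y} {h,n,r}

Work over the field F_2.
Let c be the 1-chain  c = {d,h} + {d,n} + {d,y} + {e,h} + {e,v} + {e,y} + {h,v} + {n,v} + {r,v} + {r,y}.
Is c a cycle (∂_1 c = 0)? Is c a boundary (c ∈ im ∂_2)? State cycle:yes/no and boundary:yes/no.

cycle:no boundary:no

n_0=7 n_1=18 n_2=9  [Z2]
∂1: piv[de,dh,dn,dr,dv,dy] rk=6  ker:eh,ev,ey,hn,hr,hv,hy,nr,nv,rv,ry,vy
∂2: piv[deh,dev,dey,dhy,dry,dvy,hnr] rk=7  ker:ehy,evy
∂1c = {d} + {e} + {h} + {y}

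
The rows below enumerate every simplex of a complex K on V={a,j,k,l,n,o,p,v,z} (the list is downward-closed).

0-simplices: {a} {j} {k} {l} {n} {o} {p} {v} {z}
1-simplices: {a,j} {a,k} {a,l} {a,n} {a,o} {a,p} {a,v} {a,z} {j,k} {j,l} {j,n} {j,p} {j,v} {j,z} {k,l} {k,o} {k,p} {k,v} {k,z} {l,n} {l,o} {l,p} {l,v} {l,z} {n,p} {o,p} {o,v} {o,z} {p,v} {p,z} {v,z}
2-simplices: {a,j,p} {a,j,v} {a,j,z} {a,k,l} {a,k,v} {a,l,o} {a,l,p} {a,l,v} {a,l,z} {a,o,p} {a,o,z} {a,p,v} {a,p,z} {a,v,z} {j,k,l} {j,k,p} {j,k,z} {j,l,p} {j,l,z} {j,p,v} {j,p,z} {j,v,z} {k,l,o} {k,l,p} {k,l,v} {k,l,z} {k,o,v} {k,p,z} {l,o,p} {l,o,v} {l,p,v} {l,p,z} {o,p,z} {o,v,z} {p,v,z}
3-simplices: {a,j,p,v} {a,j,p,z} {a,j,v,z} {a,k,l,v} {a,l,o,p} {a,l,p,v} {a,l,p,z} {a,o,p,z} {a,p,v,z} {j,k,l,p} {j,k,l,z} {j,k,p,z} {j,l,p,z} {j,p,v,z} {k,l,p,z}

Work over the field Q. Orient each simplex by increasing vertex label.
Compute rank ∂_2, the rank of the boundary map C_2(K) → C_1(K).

rank∂_2=20

n_0=9 n_1=31 n_2=35 n_3=15  [Q]
∂1: piv[aj,ak,al,an,ao,ap,av,az] rk=8  ker:jk,jl,jn,jp,jv,jz,kl,ko,kp,kv,kz,ln,lo,lp,lv,lz,np,op,ov,oz,pv,pz,vz
∂2: piv[ajp,ajv,ajz,akl,akv,alo,alp,alv,alz,aop,aoz,apv,apz,avz,jkl,jkp,jkz,jlp,klo,kov] rk=20  ker:jlz,jpv,jpz,jvz,klp,klv,klz,kpz,lop,lov,lpv,lpz,opz,ovz,pvz
∂3: piv[ajpv,ajpz,ajvz,aklv,alop,alpv,alpz,aopz,apvz,jklp,jklz,jkpz,jlpz] rk=13  ker:jpvz,klpz
rk∂_2=20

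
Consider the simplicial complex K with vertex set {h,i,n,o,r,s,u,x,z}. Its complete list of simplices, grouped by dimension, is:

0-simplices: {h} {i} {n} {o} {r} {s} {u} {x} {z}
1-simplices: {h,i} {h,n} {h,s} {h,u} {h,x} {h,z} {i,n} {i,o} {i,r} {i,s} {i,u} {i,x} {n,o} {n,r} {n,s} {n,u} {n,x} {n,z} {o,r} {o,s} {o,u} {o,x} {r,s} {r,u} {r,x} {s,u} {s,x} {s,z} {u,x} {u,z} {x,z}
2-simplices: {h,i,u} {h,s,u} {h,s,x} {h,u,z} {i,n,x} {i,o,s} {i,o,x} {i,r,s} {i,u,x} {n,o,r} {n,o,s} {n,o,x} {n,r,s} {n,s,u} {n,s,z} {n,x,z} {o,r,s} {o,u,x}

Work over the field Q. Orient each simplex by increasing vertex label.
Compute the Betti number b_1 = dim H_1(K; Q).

b_1=6

n_0=9 n_1=31 n_2=18  [Q]
∂1: piv[hi,hn,hs,hu,hx,hz,io,ir] rk=8  ker:in,is,iu,ix,no,nr,ns,nu,nx,nz,or,os,ou,ox,rs,ru,rx,su,sx,sz,ux,uz,xz
∂2: piv[hiu,hsu,hsx,huz,inx,ios,iox,irs,iux,nor,nos,nox,nrs,nsu,nsz,nxz,oux] rk=17  ker:ors
b_1=(31−8)−17=6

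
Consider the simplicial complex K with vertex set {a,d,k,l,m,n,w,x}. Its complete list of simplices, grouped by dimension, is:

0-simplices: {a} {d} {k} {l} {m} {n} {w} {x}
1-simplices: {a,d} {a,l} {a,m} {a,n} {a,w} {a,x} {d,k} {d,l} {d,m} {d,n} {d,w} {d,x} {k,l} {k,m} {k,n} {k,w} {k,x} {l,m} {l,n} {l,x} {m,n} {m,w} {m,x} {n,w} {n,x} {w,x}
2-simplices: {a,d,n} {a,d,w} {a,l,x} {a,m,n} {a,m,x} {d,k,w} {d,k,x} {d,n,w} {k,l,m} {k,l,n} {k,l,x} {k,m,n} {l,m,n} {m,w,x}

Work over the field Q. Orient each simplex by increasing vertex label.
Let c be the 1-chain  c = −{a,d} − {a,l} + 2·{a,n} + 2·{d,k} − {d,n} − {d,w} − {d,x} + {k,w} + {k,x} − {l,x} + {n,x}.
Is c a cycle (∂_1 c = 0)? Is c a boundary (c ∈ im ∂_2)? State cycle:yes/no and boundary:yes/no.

n_0=8 n_1=26 n_2=14  [Q]
∂1: piv[ad,al,am,an,aw,ax,dk] rk=7  ker:dl,dm,dn,dw,dx,kl,km,kn,kw,kx,lm,ln,lx,mn,mw,mx,nw,nx,wx
∂2: piv[adn,adw,alx,amn,amx,dkw,dkx,dnw,klm,kln,klx,kmn,mwx] rk=13  ker:lmn
∂1c = 0
c vs im∂2: residual ≠ 0 ⇒ not boundary

cycle:yes boundary:no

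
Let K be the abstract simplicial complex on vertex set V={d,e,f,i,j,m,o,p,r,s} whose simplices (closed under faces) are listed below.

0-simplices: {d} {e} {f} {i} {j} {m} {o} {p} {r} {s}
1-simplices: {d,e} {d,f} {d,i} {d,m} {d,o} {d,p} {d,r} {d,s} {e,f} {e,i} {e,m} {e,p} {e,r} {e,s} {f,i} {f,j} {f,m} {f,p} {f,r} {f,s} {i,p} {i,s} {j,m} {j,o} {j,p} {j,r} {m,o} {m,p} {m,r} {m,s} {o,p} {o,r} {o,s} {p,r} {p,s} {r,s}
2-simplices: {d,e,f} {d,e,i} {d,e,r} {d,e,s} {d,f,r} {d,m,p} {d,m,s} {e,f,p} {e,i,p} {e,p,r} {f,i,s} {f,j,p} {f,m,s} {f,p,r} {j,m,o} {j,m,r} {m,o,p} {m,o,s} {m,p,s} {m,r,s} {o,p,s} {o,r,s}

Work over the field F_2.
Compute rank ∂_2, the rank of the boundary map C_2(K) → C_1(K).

n_0=10 n_1=36 n_2=22  [Z2]
∂1: piv[de,df,di,dm,do,dp,dr,ds,fj] rk=9  ker:ef,ei,em,ep,er,es,fi,fm,fp,fr,fs,ip,is,jm,jo,jp,jr,mo,mp,mr,ms,op,or,os,pr,ps,rs
∂2: piv[def,dei,der,des,dfr,dmp,dms,efp,eip,epr,fis,fjp,fms,jmo,jmr,mop,mos,mps,mrs,ors] rk=20  ker:fpr,ops
rk∂_2=20

rank∂_2=20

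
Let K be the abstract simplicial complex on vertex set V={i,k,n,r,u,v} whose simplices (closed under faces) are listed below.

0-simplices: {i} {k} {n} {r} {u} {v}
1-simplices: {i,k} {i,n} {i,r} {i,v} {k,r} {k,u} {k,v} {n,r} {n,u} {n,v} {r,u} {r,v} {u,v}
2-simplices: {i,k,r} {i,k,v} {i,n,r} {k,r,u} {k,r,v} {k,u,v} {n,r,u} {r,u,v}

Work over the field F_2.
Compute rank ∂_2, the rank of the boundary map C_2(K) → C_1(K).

rank∂_2=7

n_0=6 n_1=13 n_2=8  [Z2]
∂1: piv[ik,in,ir,iv,ku] rk=5  ker:kr,kv,nr,nu,nv,ru,rv,uv
∂2: piv[ikr,ikv,inr,kru,krv,kuv,nru] rk=7  ker:ruv
rk∂_2=7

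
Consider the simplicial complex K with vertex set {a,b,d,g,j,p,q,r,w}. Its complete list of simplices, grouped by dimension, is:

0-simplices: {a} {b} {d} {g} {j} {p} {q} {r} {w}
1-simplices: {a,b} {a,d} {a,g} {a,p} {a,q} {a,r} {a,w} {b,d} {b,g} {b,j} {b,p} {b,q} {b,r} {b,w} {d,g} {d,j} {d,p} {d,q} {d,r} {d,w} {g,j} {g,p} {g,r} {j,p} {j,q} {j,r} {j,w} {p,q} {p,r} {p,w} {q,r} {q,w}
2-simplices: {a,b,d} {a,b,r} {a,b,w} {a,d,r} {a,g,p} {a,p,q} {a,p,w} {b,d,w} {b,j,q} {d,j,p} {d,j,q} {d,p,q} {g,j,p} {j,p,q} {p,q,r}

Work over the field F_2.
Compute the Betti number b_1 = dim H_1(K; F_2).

n_0=9 n_1=32 n_2=15  [Z2]
∂1: piv[ab,ad,ag,ap,aq,ar,aw,bj] rk=8  ker:bd,bg,bp,bq,br,bw,dg,dj,dp,dq,dr,dw,gj,gp,gr,jp,jq,jr,jw,pq,pr,pw,qr,qw
∂2: piv[abd,abr,abw,adr,agp,apq,apw,bdw,bjq,djp,djq,dpq,gjp,pqr] rk=14  ker:jpq
b_1=(32−8)−14=10

b_1=10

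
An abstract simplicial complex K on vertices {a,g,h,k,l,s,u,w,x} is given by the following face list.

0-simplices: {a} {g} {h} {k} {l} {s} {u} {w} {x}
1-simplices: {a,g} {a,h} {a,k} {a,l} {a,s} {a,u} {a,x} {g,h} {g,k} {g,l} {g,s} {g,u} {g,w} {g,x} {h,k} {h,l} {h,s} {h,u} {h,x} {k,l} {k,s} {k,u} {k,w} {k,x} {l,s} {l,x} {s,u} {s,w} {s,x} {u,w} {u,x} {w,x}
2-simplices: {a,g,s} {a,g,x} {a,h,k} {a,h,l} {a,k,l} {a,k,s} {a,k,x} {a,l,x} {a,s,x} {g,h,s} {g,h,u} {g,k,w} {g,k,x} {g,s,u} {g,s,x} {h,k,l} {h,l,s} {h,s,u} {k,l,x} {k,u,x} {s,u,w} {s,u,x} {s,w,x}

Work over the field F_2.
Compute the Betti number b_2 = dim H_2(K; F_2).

n_0=9 n_1=32 n_2=23  [Z2]
∂1: piv[ag,ah,ak,al,as,au,ax,gw] rk=8  ker:gh,gk,gl,gs,gu,gx,hk,hl,hs,hu,hx,kl,ks,ku,kw,kx,ls,lx,su,sw,sx,uw,ux,wx
∂2: piv[ags,agx,ahk,ahl,akl,aks,akx,alx,asx,ghs,ghu,gkw,gkx,gsu,hls,kux,suw,sux,swx] rk=19  ker:gsx,hkl,hsu,klx
b_2=(23−19)−0=4

b_2=4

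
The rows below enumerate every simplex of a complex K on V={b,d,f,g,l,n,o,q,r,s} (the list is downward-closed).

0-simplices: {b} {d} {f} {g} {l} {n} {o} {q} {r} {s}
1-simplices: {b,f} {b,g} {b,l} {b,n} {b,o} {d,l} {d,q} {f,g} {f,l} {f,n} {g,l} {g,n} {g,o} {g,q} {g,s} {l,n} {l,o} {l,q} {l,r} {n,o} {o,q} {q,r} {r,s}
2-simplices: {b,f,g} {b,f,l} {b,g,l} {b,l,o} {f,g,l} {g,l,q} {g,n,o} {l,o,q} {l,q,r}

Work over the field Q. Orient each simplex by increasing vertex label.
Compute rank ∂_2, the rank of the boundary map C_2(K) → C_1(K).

n_0=10 n_1=23 n_2=9  [Q]
∂1: piv[bf,bg,bl,bn,bo,dl,dq,gs,lr] rk=9  ker:fg,fl,fn,gl,gn,go,gq,ln,lo,lq,no,oq,qr,rs
∂2: piv[bfg,bfl,bgl,blo,glq,gno,loq,lqr] rk=8  ker:fgl
rk∂_2=8

rank∂_2=8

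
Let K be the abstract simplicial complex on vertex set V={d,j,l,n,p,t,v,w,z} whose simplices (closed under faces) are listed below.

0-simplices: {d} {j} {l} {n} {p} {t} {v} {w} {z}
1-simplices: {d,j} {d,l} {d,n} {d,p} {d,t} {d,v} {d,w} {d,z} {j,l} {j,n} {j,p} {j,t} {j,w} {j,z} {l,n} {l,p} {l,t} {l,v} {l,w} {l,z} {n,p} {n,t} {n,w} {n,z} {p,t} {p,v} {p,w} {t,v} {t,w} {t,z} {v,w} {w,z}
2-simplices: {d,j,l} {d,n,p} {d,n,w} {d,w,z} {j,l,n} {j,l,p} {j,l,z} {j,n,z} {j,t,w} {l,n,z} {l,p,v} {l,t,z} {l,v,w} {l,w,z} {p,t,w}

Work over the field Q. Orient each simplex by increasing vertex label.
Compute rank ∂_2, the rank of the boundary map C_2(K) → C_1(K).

rank∂_2=14

n_0=9 n_1=32 n_2=15  [Q]
∂1: piv[dj,dl,dn,dp,dt,dv,dw,dz] rk=8  ker:jl,jn,jp,jt,jw,jz,ln,lp,lt,lv,lw,lz,np,nt,nw,nz,pt,pv,pw,tv,tw,tz,vw,wz
∂2: piv[djl,dnp,dnw,dwz,jln,jlp,jlz,jnz,jtw,lpv,ltz,lvw,lwz,ptw] rk=14  ker:lnz
rk∂_2=14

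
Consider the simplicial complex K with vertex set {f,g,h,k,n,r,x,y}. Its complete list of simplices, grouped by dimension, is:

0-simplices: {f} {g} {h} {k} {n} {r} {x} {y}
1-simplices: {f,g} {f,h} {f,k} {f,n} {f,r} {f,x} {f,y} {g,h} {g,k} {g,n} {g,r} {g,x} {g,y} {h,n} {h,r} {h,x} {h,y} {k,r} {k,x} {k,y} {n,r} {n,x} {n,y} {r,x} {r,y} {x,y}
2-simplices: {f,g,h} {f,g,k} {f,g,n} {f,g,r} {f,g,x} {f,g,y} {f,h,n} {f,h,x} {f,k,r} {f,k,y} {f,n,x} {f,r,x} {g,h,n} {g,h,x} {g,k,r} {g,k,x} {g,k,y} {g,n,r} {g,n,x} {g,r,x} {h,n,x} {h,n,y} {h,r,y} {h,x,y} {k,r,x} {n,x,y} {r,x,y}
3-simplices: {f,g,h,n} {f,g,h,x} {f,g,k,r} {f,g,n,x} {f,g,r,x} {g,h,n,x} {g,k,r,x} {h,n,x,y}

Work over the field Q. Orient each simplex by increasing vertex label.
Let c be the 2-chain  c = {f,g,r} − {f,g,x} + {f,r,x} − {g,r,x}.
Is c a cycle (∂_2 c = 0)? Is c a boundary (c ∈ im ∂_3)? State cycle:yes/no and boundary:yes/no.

cycle:yes boundary:yes

n_0=8 n_1=26 n_2=27 n_3=8  [Q]
∂1: piv[fg,fh,fk,fn,fr,fx,fy] rk=7  ker:gh,gk,gn,gr,gx,gy,hn,hr,hx,hy,kr,kx,ky,nr,nx,ny,rx,ry,xy
∂2: piv[fgh,fgk,fgn,fgr,fgx,fgy,fhn,fhx,fkr,fky,fnx,frx,gkx,gnr,hny,hry,hxy,rxy] rk=18  ker:ghn,ghx,gkr,gky,gnx,grx,hnx,krx,nxy
∂3: piv[fghn,fghx,fgkr,fgnx,fgrx,ghnx,gkrx,hnxy] rk=8
∂2c = 0
c vs im∂3: reduces to 0 ⇒ boundary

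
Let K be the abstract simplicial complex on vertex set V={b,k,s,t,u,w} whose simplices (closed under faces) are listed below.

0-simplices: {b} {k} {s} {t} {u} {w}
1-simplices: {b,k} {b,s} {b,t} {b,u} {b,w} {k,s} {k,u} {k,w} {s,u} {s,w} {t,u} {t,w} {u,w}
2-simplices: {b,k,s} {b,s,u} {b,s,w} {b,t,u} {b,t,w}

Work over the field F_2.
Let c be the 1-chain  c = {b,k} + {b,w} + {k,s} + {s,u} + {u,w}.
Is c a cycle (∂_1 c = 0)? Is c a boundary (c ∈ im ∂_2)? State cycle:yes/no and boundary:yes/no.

cycle:yes boundary:no

n_0=6 n_1=13 n_2=5  [Z2]
∂1: piv[bk,bs,bt,bu,bw] rk=5  ker:ks,ku,kw,su,sw,tu,tw,uw
∂2: piv[bks,bsu,bsw,btu,btw] rk=5
∂1c = 0
c vs im∂2: residual ≠ 0 ⇒ not boundary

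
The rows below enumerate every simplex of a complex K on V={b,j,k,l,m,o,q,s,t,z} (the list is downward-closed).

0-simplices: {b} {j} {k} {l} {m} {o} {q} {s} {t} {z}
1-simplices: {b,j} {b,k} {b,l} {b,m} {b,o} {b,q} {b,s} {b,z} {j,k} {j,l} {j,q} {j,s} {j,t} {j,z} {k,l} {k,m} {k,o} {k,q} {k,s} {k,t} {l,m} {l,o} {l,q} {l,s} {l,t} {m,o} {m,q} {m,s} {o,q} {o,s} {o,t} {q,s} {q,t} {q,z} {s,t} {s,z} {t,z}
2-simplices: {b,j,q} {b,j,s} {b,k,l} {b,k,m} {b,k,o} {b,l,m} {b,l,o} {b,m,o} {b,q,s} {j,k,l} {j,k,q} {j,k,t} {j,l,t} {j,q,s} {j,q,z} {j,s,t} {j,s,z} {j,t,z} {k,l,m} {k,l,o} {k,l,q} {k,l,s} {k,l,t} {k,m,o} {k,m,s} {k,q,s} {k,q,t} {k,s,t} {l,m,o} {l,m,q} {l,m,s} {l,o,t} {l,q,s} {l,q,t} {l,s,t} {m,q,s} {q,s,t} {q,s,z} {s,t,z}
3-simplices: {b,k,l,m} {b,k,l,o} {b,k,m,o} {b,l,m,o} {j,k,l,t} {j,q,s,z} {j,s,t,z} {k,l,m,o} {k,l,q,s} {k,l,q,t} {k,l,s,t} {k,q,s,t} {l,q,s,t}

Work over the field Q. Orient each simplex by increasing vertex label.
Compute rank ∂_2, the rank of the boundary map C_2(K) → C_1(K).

n_0=10 n_1=37 n_2=39 n_3=13  [Q]
∂1: piv[bj,bk,bl,bm,bo,bq,bs,bz,jt] rk=9  ker:jk,jl,jq,js,jz,kl,km,ko,kq,ks,kt,lm,lo,lq,ls,lt,mo,mq,ms,oq,os,ot,qs,qt,qz,st,sz,tz
∂2: piv[bjq,bjs,bkl,bkm,bko,blm,blo,bmo,bqs,jkl,jkq,jkt,jlt,jqz,jst,jsz,jtz,klq,kls,kms,kqs,kqt,lmq,lot] rk=24  ker:jqs,klm,klo,klt,kmo,kst,lmo,lms,lqs,lqt,lst,mqs,qst,qsz,stz
∂3: piv[bklm,bklo,bkmo,blmo,jklt,jqsz,jstz,klqs,klqt,klst,kqst] rk=11  ker:klmo,lqst
rk∂_2=24

rank∂_2=24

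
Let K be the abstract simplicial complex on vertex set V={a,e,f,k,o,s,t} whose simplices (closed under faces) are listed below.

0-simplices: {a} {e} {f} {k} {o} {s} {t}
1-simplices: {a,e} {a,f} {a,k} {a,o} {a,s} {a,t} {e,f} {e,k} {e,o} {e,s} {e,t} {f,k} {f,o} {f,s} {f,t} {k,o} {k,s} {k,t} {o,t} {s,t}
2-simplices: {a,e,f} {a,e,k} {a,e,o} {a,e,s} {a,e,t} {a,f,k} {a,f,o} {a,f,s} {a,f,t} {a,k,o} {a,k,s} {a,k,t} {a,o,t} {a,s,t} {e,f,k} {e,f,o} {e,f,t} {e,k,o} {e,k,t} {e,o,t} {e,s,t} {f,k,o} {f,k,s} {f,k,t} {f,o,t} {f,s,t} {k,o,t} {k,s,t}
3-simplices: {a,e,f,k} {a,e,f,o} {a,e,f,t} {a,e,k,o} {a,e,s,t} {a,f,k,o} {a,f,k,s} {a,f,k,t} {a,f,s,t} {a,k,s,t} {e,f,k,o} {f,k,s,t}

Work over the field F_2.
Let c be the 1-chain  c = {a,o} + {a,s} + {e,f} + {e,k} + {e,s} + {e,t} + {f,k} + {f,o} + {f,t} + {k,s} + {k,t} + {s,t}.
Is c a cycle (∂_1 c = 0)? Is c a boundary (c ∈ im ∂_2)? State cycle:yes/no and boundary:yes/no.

cycle:yes boundary:yes

n_0=7 n_1=20 n_2=28 n_3=12  [Z2]
∂1: piv[ae,af,ak,ao,as,at] rk=6  ker:ef,ek,eo,es,et,fk,fo,fs,ft,ko,ks,kt,ot,st
∂2: piv[aef,aek,aeo,aes,aet,afk,afo,afs,aft,ako,aks,akt,aot,ast] rk=14  ker:efk,efo,eft,eko,ekt,eot,est,fko,fks,fkt,fot,fst,kot,kst
∂3: piv[aefk,aefo,aeft,aeko,aest,afko,afks,afkt,afst,akst] rk=10  ker:efko,fkst
∂1c = 0
c vs im∂2: reduces to 0 ⇒ boundary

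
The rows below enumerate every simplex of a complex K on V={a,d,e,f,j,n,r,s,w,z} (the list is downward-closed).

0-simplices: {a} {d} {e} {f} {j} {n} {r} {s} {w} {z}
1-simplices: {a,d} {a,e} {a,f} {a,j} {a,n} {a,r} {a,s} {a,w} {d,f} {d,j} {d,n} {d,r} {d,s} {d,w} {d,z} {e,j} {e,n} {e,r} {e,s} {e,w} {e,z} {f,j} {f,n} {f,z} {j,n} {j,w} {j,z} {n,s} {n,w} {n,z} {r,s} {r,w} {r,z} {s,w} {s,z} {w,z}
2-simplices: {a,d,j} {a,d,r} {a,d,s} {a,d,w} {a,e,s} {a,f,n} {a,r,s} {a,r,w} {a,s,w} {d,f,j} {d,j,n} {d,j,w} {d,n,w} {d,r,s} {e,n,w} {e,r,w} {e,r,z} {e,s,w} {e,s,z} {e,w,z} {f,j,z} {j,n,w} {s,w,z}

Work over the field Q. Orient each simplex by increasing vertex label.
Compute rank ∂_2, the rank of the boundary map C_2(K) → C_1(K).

rank∂_2=20

n_0=10 n_1=36 n_2=23  [Q]
∂1: piv[ad,ae,af,aj,an,ar,as,aw,dz] rk=9  ker:df,dj,dn,dr,ds,dw,ej,en,er,es,ew,ez,fj,fn,fz,jn,jw,jz,ns,nw,nz,rs,rw,rz,sw,sz,wz
∂2: piv[adj,adr,ads,adw,aes,afn,ars,arw,asw,dfj,djn,djw,dnw,enw,erw,erz,esw,esz,ewz,fjz] rk=20  ker:drs,jnw,swz
rk∂_2=20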